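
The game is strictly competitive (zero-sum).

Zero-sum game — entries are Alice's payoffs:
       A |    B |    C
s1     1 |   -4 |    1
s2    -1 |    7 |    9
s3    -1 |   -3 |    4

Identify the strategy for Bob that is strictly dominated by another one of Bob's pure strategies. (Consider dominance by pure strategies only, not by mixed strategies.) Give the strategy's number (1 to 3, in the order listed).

3

Bob prefers columns that give Alice less. Compare C with B: -4 < 1, 7 < 9, -3 < 4.
So B strictly dominates C for Bob; C is strictly dominated.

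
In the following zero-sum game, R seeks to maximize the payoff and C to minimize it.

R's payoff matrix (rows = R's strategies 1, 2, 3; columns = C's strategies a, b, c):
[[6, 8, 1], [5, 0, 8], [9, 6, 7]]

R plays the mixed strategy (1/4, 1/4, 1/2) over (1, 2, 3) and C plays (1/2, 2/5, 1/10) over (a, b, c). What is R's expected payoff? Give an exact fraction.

Against (1/2, 2/5, 1/10), each row's expected payoff is 1: 63/10; 2: 33/10; 3: 38/5.
Taking the (1/4, 1/4, 1/2)-weighted average: (1/4)·(63/10) + (1/4)·(33/10) + (1/2)·(38/5) = 31/5.

31/5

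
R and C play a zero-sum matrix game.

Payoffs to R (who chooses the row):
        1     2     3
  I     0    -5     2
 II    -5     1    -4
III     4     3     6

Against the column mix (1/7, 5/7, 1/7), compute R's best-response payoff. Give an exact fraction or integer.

I: (0)·(1/7) + (-5)·(5/7) + (2)·(1/7) = -23/7.
II: (-5)·(1/7) + (1)·(5/7) + (-4)·(1/7) = -4/7.
III: (4)·(1/7) + (3)·(5/7) + (6)·(1/7) = 25/7.
The best pure response is III with expected payoff 25/7.

25/7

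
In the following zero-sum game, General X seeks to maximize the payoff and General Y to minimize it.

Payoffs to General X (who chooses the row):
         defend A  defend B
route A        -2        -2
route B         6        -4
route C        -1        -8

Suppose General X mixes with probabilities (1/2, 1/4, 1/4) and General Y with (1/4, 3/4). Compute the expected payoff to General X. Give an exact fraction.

-47/16

Against (1/4, 3/4), each row's expected payoff is route A: -2; route B: -3/2; route C: -25/4.
Taking the (1/2, 1/4, 1/4)-weighted average: (1/2)·(-2) + (1/4)·(-3/2) + (1/4)·(-25/4) = -47/16.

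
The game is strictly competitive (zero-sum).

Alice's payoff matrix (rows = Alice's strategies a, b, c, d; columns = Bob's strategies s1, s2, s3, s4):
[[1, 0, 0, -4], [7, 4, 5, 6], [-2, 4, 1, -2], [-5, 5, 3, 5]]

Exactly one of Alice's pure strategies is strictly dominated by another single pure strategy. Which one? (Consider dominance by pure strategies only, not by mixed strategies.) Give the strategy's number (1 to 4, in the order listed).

Compare a with b: 7 > 1, 4 > 0, 5 > 0, 6 > -4.
So b strictly dominates a for Alice; a is strictly dominated.

1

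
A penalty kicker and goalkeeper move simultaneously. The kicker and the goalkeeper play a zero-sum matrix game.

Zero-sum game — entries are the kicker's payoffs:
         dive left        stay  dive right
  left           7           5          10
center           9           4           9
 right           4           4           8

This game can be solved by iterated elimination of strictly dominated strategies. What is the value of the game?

5

Row right is strictly dominated by row left (7>4, 5>4, 10>8); eliminate right.
Column dive right is strictly dominated by stay for the goalkeeper (5<10, 4<9); eliminate dive right.
Column dive left is strictly dominated by stay for the goalkeeper (5<7, 4<9); eliminate dive left.
Row center is strictly dominated by row left (5>4); eliminate center.
Only (left, stay) remains, with payoff 5.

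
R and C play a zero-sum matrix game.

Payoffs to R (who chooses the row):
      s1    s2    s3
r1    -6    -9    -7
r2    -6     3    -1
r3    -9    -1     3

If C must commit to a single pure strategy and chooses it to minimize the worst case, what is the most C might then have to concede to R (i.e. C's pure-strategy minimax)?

-6

The worst case (largest entry) in each column is s1: -6, s2: 3, s3: 3.
The best (smallest) of these is -6.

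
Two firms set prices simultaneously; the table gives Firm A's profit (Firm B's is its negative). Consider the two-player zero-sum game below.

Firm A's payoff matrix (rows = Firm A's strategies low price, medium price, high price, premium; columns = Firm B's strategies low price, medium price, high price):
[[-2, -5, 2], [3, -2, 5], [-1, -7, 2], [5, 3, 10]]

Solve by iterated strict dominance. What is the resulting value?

Column high price is strictly dominated by low price for Firm B (-2<2, 3<5, -1<2, 5<10); eliminate high price.
Row high price is strictly dominated by row medium price (3>-1, -2>-7); eliminate high price.
Row low price is strictly dominated by row medium price (3>-2, -2>-5); eliminate low price.
Column low price is strictly dominated by medium price for Firm B (-2<3, 3<5); eliminate low price.
Row medium price is strictly dominated by row premium (3>-2); eliminate medium price.
Only (premium, medium price) remains, with payoff 3.

3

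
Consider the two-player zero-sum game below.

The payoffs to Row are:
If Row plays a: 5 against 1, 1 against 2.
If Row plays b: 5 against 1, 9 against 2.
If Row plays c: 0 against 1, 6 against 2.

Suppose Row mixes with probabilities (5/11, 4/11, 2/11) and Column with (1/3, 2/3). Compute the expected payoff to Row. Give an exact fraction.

151/33

Against (1/3, 2/3), each row's expected payoff is a: 7/3; b: 23/3; c: 4.
Taking the (5/11, 4/11, 2/11)-weighted average: (5/11)·(7/3) + (4/11)·(23/3) + (2/11)·(4) = 151/33.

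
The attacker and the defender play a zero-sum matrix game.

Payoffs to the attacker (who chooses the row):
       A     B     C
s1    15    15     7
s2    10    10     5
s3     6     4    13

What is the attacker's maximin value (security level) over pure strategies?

7

The worst-case payoff for each row is s1: 7, s2: 5, s3: 4.
The best of these is 7.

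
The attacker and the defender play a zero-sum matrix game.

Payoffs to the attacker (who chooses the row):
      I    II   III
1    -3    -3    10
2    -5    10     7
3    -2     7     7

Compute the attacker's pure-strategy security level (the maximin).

The worst-case payoff for each row is 1: -3, 2: -5, 3: -2.
The best of these is -2.

-2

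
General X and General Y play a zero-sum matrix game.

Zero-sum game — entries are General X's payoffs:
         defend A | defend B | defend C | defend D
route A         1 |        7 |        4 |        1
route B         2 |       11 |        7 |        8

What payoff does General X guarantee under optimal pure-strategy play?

Row minima: 1, 2 → General X's maximin is 2.
Column maxima: 2, 11, 7, 8 → General Y's minimax is 2.
They coincide at (route B, defend A), so the value is 2.

2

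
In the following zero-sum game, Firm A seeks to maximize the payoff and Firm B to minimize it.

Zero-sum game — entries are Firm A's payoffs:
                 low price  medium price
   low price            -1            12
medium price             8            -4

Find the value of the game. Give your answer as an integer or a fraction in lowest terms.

Row minima are -1 and -4, so Firm A's maximin is -1; column maxima are 8 and 12, so Firm B's minimax is 8. These differ, so the equilibrium is in mixed strategies.
Let Firm A play low price with probability p. Firm B is indifferent when −p + 8(1−p) = 12p − 4(1−p), giving p = 12/25.
Let Firm B play low price with probability q. Firm A is indifferent when −q + 12(1−q) = 8q − 4(1−q), giving q = 16/25.
The value is -1·(16/25) + (12)·(9/25) = 92/25.

92/25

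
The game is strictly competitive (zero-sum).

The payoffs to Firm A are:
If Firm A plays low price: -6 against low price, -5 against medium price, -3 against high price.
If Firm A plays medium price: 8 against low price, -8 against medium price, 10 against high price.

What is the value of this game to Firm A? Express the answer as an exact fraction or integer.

-88/17

Column high price is strictly dominated by low price for Firm B (it gives Firm A more in every row).
The remaining 2×2 game on (low price, medium price) × (low price, medium price) has no saddle point. Let Firm A play low price with probability p; indifference gives −6p + 8(1−p) = −5p − 8(1−p), so p = 16/17.
Similarly Firm B's optimal q on low price is 3/17, and the value is -6·(3/17) + (-5)·(14/17) = -88/17.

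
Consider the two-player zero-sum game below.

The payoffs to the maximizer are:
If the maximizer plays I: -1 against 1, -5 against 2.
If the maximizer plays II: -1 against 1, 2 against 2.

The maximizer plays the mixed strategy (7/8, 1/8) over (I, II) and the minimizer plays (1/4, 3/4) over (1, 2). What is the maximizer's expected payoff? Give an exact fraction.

Against (1/4, 3/4), each row's expected payoff is I: -4; II: 5/4.
Taking the (7/8, 1/8)-weighted average: (7/8)·(-4) + (1/8)·(5/4) = -107/32.

-107/32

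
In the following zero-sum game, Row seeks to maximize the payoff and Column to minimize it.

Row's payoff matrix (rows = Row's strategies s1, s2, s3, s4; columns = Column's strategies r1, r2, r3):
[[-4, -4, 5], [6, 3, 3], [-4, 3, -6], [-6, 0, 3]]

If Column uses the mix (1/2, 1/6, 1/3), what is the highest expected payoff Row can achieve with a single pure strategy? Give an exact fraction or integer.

9/2

s1: (-4)·(1/2) + (-4)·(1/6) + (5)·(1/3) = -1.
s2: (6)·(1/2) + (3)·(1/6) + (3)·(1/3) = 9/2.
s3: (-4)·(1/2) + (3)·(1/6) + (-6)·(1/3) = -7/2.
s4: (-6)·(1/2) + (0)·(1/6) + (3)·(1/3) = -2.
The best pure response is s2 with expected payoff 9/2.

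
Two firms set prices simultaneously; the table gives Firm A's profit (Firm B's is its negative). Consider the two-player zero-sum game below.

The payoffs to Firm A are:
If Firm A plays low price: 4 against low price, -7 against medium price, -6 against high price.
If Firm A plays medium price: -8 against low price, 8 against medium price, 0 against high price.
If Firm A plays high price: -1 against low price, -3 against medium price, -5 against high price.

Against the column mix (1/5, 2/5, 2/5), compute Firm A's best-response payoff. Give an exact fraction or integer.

8/5

low price: (4)·(1/5) + (-7)·(2/5) + (-6)·(2/5) = -22/5.
medium price: (-8)·(1/5) + (8)·(2/5) + (0)·(2/5) = 8/5.
high price: (-1)·(1/5) + (-3)·(2/5) + (-5)·(2/5) = -17/5.
The best pure response is medium price with expected payoff 8/5.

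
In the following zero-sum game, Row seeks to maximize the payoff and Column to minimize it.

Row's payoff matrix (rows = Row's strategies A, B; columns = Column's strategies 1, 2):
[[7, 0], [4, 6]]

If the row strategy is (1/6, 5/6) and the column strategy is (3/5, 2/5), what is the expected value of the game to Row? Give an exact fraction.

Against (3/5, 2/5), each row's expected payoff is A: 21/5; B: 24/5.
Taking the (1/6, 5/6)-weighted average: (1/6)·(21/5) + (5/6)·(24/5) = 47/10.

47/10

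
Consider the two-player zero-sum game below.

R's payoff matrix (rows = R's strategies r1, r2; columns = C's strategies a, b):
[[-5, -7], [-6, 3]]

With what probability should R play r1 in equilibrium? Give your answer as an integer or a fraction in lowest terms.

Row minima are -7 and -6, so R's maximin is -6; column maxima are -5 and 3, so C's minimax is -5. These differ, so the equilibrium is in mixed strategies.
Let R play r1 with probability p. C is indifferent when −5p − 6(1−p) = −7p + 3(1−p), giving p = 9/11.

9/11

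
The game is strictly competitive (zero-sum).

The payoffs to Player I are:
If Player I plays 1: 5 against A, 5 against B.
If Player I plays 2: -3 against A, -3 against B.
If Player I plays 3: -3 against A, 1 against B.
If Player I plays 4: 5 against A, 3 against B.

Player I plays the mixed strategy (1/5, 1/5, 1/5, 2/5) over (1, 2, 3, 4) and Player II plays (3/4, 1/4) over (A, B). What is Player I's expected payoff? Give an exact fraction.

9/5

Against (3/4, 1/4), each row's expected payoff is 1: 5; 2: -3; 3: -2; 4: 9/2.
Taking the (1/5, 1/5, 1/5, 2/5)-weighted average: (1/5)·(5) + (1/5)·(-3) + (1/5)·(-2) + (2/5)·(9/2) = 9/5.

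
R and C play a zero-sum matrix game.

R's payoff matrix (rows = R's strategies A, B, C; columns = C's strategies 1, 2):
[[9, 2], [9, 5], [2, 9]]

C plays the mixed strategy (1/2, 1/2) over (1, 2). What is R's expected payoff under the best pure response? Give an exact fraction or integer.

A: (9)·(1/2) + (2)·(1/2) = 11/2.
B: (9)·(1/2) + (5)·(1/2) = 7.
C: (2)·(1/2) + (9)·(1/2) = 11/2.
The best pure response is B with expected payoff 7.

7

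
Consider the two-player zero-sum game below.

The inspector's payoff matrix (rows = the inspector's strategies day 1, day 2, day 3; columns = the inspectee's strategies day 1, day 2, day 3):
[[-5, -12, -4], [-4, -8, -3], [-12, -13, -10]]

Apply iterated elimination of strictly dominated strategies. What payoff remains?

Row day 1 is strictly dominated by row day 2 (-4>-5, -8>-12, -3>-4); eliminate day 1.
Column day 3 is strictly dominated by day 1 for the inspectee (-4<-3, -12<-10); eliminate day 3.
Row day 3 is strictly dominated by row day 2 (-4>-12, -8>-13); eliminate day 3.
Column day 1 is strictly dominated by day 2 for the inspectee (-8<-4); eliminate day 1.
Only (day 2, day 2) remains, with payoff -8.

-8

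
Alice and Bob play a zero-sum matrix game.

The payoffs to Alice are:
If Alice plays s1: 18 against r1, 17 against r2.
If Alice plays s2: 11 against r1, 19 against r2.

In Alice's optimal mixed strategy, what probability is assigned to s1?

8/9

Row minima are 17 and 11, so Alice's maximin is 17; column maxima are 18 and 19, so Bob's minimax is 18. These differ, so the equilibrium is in mixed strategies.
Let Alice play s1 with probability p. Bob is indifferent when 18p + 11(1−p) = 17p + 19(1−p), giving p = 8/9.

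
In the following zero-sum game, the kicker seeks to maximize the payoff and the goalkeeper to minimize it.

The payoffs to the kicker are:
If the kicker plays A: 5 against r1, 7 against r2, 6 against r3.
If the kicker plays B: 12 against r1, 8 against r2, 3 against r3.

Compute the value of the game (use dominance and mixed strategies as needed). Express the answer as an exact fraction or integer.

Column r2 is strictly dominated by r3 for the goalkeeper (it gives the kicker more in every row).
The remaining 2×2 game on (A, B) × (r1, r3) has no saddle point. Let the kicker play A with probability p; indifference gives 5p + 12(1−p) = 6p + 3(1−p), so p = 9/10.
Similarly the goalkeeper's optimal q on r1 is 3/10, and the value is 5·(3/10) + (6)·(7/10) = 57/10.

57/10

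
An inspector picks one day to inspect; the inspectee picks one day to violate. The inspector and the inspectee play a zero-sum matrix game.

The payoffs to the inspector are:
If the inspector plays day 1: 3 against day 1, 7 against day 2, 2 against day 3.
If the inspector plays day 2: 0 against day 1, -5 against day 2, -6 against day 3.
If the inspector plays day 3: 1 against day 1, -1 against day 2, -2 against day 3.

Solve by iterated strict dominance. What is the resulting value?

2

Column day 2 is strictly dominated by day 3 for the inspectee (2<7, -6<-5, -2<-1); eliminate day 2.
Row day 3 is strictly dominated by row day 1 (3>1, 2>-2); eliminate day 3.
Row day 2 is strictly dominated by row day 1 (3>0, 2>-6); eliminate day 2.
Column day 1 is strictly dominated by day 3 for the inspectee (2<3); eliminate day 1.
Only (day 1, day 3) remains, with payoff 2.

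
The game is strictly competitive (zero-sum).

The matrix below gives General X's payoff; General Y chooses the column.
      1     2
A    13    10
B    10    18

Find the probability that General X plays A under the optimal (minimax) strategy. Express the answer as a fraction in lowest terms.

8/11

Row minima are 10 and 10, so General X's maximin is 10; column maxima are 13 and 18, so General Y's minimax is 13. These differ, so the equilibrium is in mixed strategies.
Let General X play A with probability p. General Y is indifferent when 13p + 10(1−p) = 10p + 18(1−p), giving p = 8/11.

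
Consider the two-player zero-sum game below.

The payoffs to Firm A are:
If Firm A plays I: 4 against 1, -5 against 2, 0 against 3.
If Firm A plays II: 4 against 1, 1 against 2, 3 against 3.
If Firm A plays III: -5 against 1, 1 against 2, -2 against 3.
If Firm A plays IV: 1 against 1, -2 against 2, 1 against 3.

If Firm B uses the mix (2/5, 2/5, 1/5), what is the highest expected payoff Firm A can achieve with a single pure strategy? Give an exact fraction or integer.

I: (4)·(2/5) + (-5)·(2/5) + (0)·(1/5) = -2/5.
II: (4)·(2/5) + (1)·(2/5) + (3)·(1/5) = 13/5.
III: (-5)·(2/5) + (1)·(2/5) + (-2)·(1/5) = -2.
IV: (1)·(2/5) + (-2)·(2/5) + (1)·(1/5) = -1/5.
The best pure response is II with expected payoff 13/5.

13/5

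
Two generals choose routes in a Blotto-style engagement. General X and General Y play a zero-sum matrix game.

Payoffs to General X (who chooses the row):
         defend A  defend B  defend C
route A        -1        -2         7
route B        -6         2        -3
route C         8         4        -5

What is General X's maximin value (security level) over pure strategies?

-2

The worst-case payoff for each row is route A: -2, route B: -6, route C: -5.
The best of these is -2.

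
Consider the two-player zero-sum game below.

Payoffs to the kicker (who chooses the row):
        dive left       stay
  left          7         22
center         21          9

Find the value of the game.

133/9

Row minima are 7 and 9, so the kicker's maximin is 9; column maxima are 21 and 22, so the goalkeeper's minimax is 21. These differ, so the equilibrium is in mixed strategies.
Let the kicker play left with probability p. The goalkeeper is indifferent when 7p + 21(1−p) = 22p + 9(1−p), giving p = 4/9.
Let the goalkeeper play dive left with probability q. The kicker is indifferent when 7q + 22(1−q) = 21q + 9(1−q), giving q = 13/27.
The value is 7·(13/27) + (22)·(14/27) = 133/9.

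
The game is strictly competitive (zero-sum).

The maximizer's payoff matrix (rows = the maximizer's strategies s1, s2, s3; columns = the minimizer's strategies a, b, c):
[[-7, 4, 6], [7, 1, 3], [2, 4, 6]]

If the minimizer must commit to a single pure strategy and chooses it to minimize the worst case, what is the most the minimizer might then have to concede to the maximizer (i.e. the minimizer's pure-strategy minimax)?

4

The worst case (largest entry) in each column is a: 7, b: 4, c: 6.
The best (smallest) of these is 4.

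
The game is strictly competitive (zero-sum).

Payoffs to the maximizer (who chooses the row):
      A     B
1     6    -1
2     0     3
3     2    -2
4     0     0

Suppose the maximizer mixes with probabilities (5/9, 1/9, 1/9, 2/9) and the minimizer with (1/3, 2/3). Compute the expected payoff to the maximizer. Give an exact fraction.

Against (1/3, 2/3), each row's expected payoff is 1: 4/3; 2: 2; 3: -2/3; 4: 0.
Taking the (5/9, 1/9, 1/9, 2/9)-weighted average: (5/9)·(4/3) + (1/9)·(2) + (1/9)·(-2/3) + (2/9)·(0) = 8/9.

8/9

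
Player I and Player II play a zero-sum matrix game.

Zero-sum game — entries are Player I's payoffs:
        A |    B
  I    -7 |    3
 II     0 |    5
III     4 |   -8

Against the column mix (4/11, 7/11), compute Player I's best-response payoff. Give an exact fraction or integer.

35/11

I: (-7)·(4/11) + (3)·(7/11) = -7/11.
II: (0)·(4/11) + (5)·(7/11) = 35/11.
III: (4)·(4/11) + (-8)·(7/11) = -40/11.
The best pure response is II with expected payoff 35/11.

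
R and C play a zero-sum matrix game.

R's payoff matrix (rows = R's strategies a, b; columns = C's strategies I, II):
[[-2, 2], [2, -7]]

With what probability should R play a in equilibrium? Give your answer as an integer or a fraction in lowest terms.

9/13

Row minima are -2 and -7, so R's maximin is -2; column maxima are 2 and 2, so C's minimax is 2. These differ, so the equilibrium is in mixed strategies.
Let R play a with probability p. C is indifferent when −2p + 2(1−p) = 2p − 7(1−p), giving p = 9/13.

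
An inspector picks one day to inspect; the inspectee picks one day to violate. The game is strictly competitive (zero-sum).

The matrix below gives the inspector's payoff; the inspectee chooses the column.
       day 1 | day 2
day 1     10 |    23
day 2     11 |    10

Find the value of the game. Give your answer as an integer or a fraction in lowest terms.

153/14

Row minima are 10 and 10, so the inspector's maximin is 10; column maxima are 11 and 23, so the inspectee's minimax is 11. These differ, so the equilibrium is in mixed strategies.
Let the inspector play day 1 with probability p. The inspectee is indifferent when 10p + 11(1−p) = 23p + 10(1−p), giving p = 1/14.
Let the inspectee play day 1 with probability q. The inspector is indifferent when 10q + 23(1−q) = 11q + 10(1−q), giving q = 13/14.
The value is 10·(13/14) + (23)·(1/14) = 153/14.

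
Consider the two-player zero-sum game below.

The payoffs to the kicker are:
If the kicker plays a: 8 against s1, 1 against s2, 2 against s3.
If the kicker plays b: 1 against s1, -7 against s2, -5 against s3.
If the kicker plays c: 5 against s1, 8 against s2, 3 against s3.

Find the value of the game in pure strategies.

3

Row minima: 1, -7, 3 → the kicker's maximin is 3.
Column maxima: 8, 8, 3 → the goalkeeper's minimax is 3.
They coincide at (c, s3), so the value is 3.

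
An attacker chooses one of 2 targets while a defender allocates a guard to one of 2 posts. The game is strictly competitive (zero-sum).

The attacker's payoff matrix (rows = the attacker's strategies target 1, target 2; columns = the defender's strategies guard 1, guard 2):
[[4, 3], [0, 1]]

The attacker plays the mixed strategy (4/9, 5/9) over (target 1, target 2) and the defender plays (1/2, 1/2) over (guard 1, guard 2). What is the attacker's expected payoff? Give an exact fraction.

11/6

Against (1/2, 1/2), each row's expected payoff is target 1: 7/2; target 2: 1/2.
Taking the (4/9, 5/9)-weighted average: (4/9)·(7/2) + (5/9)·(1/2) = 11/6.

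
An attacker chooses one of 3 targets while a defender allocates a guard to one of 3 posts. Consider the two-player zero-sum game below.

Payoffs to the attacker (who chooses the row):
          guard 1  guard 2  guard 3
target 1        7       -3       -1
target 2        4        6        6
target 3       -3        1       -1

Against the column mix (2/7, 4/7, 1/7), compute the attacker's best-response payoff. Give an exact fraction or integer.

target 1: (7)·(2/7) + (-3)·(4/7) + (-1)·(1/7) = 1/7.
target 2: (4)·(2/7) + (6)·(4/7) + (6)·(1/7) = 38/7.
target 3: (-3)·(2/7) + (1)·(4/7) + (-1)·(1/7) = -3/7.
The best pure response is target 2 with expected payoff 38/7.

38/7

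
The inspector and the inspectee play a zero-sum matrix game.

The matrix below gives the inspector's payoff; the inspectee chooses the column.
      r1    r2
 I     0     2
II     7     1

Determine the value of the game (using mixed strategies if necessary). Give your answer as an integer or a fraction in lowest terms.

Row minima are 0 and 1, so the inspector's maximin is 1; column maxima are 7 and 2, so the inspectee's minimax is 2. These differ, so the equilibrium is in mixed strategies.
Let the inspector play I with probability p. The inspectee is indifferent when 7(1−p) = 2p + (1−p), giving p = 3/4.
Let the inspectee play r1 with probability q. The inspector is indifferent when 2(1−q) = 7q + (1−q), giving q = 1/8.
The value is 0·(1/8) + (2)·(7/8) = 7/4.

7/4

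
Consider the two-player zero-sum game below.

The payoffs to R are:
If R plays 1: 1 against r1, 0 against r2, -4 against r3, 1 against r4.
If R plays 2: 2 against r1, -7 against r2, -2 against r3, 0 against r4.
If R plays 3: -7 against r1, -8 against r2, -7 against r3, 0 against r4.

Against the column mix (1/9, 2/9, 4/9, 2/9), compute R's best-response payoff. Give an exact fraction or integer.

-13/9

1: (1)·(1/9) + (0)·(2/9) + (-4)·(4/9) + (1)·(2/9) = -13/9.
2: (2)·(1/9) + (-7)·(2/9) + (-2)·(4/9) + (0)·(2/9) = -20/9.
3: (-7)·(1/9) + (-8)·(2/9) + (-7)·(4/9) + (0)·(2/9) = -17/3.
The best pure response is 1 with expected payoff -13/9.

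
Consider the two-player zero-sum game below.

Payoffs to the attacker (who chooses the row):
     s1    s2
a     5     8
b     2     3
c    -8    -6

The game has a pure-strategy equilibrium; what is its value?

Row minima: 5, 2, -8 → the attacker's maximin is 5.
Column maxima: 5, 8 → the defender's minimax is 5.
They coincide at (a, s1), so the value is 5.

5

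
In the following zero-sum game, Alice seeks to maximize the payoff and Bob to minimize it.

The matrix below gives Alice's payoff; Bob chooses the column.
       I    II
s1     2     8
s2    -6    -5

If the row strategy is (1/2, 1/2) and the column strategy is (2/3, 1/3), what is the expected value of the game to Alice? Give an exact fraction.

Against (2/3, 1/3), each row's expected payoff is s1: 4; s2: -17/3.
Taking the (1/2, 1/2)-weighted average: (1/2)·(4) + (1/2)·(-17/3) = -5/6.

-5/6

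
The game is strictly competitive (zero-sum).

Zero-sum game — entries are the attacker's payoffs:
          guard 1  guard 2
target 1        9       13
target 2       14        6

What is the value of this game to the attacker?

32/3

Row minima are 9 and 6, so the attacker's maximin is 9; column maxima are 14 and 13, so the defender's minimax is 13. These differ, so the equilibrium is in mixed strategies.
Let the attacker play target 1 with probability p. The defender is indifferent when 9p + 14(1−p) = 13p + 6(1−p), giving p = 2/3.
Let the defender play guard 1 with probability q. The attacker is indifferent when 9q + 13(1−q) = 14q + 6(1−q), giving q = 7/12.
The value is 9·(7/12) + (13)·(5/12) = 32/3.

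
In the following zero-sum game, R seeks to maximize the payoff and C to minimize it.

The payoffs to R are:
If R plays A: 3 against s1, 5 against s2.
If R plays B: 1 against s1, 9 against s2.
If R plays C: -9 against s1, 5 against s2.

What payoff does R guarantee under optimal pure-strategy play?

3

Row minima: 3, 1, -9 → R's maximin is 3.
Column maxima: 3, 9 → C's minimax is 3.
They coincide at (A, s1), so the value is 3.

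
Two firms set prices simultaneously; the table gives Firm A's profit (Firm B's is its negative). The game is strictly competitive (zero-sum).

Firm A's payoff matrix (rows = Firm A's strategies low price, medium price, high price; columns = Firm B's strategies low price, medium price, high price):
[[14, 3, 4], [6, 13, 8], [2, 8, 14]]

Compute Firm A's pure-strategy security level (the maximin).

The worst-case payoff for each row is low price: 3, medium price: 6, high price: 2.
The best of these is 6.

6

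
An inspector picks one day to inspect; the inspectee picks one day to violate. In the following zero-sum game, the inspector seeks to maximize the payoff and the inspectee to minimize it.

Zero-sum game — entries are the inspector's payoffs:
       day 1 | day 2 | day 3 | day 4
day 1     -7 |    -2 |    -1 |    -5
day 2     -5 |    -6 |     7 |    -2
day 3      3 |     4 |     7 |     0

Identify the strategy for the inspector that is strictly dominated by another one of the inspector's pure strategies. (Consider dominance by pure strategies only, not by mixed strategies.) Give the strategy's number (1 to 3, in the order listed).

Compare day 1 with day 3: 3 > -7, 4 > -2, 7 > -1, 0 > -5.
So day 3 strictly dominates day 1 for the inspector; day 1 is strictly dominated.

1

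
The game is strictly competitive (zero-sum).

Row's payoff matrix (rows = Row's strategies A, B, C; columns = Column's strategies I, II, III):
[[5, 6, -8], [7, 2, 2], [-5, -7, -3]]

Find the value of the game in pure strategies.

2

Row minima: -8, 2, -7 → Row's maximin is 2.
Column maxima: 7, 6, 2 → Column's minimax is 2.
They coincide at (B, III), so the value is 2.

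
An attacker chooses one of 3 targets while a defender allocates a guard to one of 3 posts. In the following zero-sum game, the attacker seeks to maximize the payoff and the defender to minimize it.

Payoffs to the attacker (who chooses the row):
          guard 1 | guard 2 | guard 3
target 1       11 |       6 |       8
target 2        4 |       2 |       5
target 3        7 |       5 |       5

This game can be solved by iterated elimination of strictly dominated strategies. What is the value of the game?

6

Column guard 1 is strictly dominated by guard 2 for the defender (6<11, 2<4, 5<7); eliminate guard 1.
Row target 2 is strictly dominated by row target 1 (6>2, 8>5); eliminate target 2.
Row target 3 is strictly dominated by row target 1 (6>5, 8>5); eliminate target 3.
Column guard 3 is strictly dominated by guard 2 for the defender (6<8); eliminate guard 3.
Only (target 1, guard 2) remains, with payoff 6.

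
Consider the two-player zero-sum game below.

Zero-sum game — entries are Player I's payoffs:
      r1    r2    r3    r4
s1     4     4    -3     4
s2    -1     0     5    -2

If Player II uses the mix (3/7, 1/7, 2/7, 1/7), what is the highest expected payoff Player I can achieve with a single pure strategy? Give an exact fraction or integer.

2

s1: (4)·(3/7) + (4)·(1/7) + (-3)·(2/7) + (4)·(1/7) = 2.
s2: (-1)·(3/7) + (0)·(1/7) + (5)·(2/7) + (-2)·(1/7) = 5/7.
The best pure response is s1 with expected payoff 2.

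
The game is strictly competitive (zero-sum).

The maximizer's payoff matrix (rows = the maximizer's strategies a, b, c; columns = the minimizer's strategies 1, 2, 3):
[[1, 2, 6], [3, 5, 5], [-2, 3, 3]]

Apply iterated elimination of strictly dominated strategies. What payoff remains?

3

Row c is strictly dominated by row b (3>-2, 5>3, 5>3); eliminate c.
Column 3 is strictly dominated by 1 for the minimizer (1<6, 3<5); eliminate 3.
Row a is strictly dominated by row b (3>1, 5>2); eliminate a.
Column 2 is strictly dominated by 1 for the minimizer (3<5); eliminate 2.
Only (b, 1) remains, with payoff 3.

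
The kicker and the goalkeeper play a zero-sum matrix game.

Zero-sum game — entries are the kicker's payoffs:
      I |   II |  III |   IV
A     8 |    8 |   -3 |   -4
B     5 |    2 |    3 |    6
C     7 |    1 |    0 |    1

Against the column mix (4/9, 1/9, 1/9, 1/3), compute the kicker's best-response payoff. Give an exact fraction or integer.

43/9

A: (8)·(4/9) + (8)·(1/9) + (-3)·(1/9) + (-4)·(1/3) = 25/9.
B: (5)·(4/9) + (2)·(1/9) + (3)·(1/9) + (6)·(1/3) = 43/9.
C: (7)·(4/9) + (1)·(1/9) + (0)·(1/9) + (1)·(1/3) = 32/9.
The best pure response is B with expected payoff 43/9.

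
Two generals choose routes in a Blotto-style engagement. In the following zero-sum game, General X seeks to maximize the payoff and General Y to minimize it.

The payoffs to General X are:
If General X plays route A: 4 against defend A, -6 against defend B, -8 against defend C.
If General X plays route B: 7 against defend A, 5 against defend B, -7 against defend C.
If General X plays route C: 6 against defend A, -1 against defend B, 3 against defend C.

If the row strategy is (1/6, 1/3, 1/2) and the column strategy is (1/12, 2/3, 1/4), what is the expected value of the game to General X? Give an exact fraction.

Against (1/12, 2/3, 1/4), each row's expected payoff is route A: -17/3; route B: 13/6; route C: 7/12.
Taking the (1/6, 1/3, 1/2)-weighted average: (1/6)·(-17/3) + (1/3)·(13/6) + (1/2)·(7/12) = 5/72.

5/72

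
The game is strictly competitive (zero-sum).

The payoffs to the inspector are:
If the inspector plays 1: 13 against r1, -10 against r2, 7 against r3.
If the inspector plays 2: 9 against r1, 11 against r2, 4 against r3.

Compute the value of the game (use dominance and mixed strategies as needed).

39/8

Column r1 is strictly dominated by r3 for the inspectee (it gives the inspector more in every row).
The remaining 2×2 game on (1, 2) × (r2, r3) has no saddle point. Let the inspector play 1 with probability p; indifference gives −10p + 11(1−p) = 7p + 4(1−p), so p = 7/24.
Similarly the inspectee's optimal q on r2 is 1/8, and the value is -10·(1/8) + (7)·(7/8) = 39/8.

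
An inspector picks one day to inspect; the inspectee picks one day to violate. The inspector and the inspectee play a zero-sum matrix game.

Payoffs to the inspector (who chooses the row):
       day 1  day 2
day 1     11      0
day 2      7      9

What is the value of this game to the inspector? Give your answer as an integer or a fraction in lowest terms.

99/13

Row minima are 0 and 7, so the inspector's maximin is 7; column maxima are 11 and 9, so the inspectee's minimax is 9. These differ, so the equilibrium is in mixed strategies.
Let the inspector play day 1 with probability p. The inspectee is indifferent when 11p + 7(1−p) = 9(1−p), giving p = 2/13.
Let the inspectee play day 1 with probability q. The inspector is indifferent when 11q = 7q + 9(1−q), giving q = 9/13.
The value is 11·(9/13) + (0)·(4/13) = 99/13.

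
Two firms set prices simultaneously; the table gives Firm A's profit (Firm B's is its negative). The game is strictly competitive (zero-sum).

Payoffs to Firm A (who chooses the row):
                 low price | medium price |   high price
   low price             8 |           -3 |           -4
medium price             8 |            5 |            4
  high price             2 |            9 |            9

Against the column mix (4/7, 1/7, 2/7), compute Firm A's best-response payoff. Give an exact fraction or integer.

45/7

low price: (8)·(4/7) + (-3)·(1/7) + (-4)·(2/7) = 3.
medium price: (8)·(4/7) + (5)·(1/7) + (4)·(2/7) = 45/7.
high price: (2)·(4/7) + (9)·(1/7) + (9)·(2/7) = 5.
The best pure response is medium price with expected payoff 45/7.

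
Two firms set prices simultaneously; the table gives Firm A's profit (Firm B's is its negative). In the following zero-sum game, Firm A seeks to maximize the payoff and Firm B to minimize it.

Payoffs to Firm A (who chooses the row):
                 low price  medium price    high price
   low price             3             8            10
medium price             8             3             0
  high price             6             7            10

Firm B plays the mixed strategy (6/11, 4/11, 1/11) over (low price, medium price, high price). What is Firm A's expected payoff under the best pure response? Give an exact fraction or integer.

low price: (3)·(6/11) + (8)·(4/11) + (10)·(1/11) = 60/11.
medium price: (8)·(6/11) + (3)·(4/11) + (0)·(1/11) = 60/11.
high price: (6)·(6/11) + (7)·(4/11) + (10)·(1/11) = 74/11.
The best pure response is high price with expected payoff 74/11.

74/11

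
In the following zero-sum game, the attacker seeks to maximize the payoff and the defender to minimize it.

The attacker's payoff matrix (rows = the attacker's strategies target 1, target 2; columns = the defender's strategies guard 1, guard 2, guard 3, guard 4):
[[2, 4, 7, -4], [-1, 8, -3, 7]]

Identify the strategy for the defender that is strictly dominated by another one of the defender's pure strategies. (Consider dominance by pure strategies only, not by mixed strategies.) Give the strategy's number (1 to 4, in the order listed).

2

The defender prefers columns that give the attacker less. Compare guard 2 with guard 1: 2 < 4, -1 < 8.
So guard 1 strictly dominates guard 2 for the defender; guard 2 is strictly dominated.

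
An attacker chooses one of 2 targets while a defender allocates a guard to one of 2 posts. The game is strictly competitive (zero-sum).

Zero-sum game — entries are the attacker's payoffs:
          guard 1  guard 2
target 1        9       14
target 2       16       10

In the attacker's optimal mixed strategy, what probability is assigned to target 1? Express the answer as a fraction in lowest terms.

6/11

Row minima are 9 and 10, so the attacker's maximin is 10; column maxima are 16 and 14, so the defender's minimax is 14. These differ, so the equilibrium is in mixed strategies.
Let the attacker play target 1 with probability p. The defender is indifferent when 9p + 16(1−p) = 14p + 10(1−p), giving p = 6/11.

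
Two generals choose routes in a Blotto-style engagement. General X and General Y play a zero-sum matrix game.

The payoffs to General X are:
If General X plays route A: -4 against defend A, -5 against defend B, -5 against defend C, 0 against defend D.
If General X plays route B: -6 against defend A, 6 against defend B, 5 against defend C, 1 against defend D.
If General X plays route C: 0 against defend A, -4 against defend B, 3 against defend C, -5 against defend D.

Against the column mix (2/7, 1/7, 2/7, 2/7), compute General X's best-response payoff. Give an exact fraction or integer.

6/7

route A: (-4)·(2/7) + (-5)·(1/7) + (-5)·(2/7) + (0)·(2/7) = -23/7.
route B: (-6)·(2/7) + (6)·(1/7) + (5)·(2/7) + (1)·(2/7) = 6/7.
route C: (0)·(2/7) + (-4)·(1/7) + (3)·(2/7) + (-5)·(2/7) = -8/7.
The best pure response is route B with expected payoff 6/7.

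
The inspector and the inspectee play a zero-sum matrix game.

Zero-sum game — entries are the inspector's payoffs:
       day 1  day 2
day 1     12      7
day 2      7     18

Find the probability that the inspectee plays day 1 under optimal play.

Row minima are 7 and 7, so the inspector's maximin is 7; column maxima are 12 and 18, so the inspectee's minimax is 12. These differ, so the equilibrium is in mixed strategies.
Let the inspectee play day 1 with probability q. The inspector is indifferent when 12q + 7(1−q) = 7q + 18(1−q), giving q = 11/16.

11/16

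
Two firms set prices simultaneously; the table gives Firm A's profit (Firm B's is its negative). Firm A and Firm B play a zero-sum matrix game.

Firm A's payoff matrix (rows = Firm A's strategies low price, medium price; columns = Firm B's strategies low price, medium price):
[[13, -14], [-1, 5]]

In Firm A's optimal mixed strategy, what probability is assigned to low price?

2/11

Row minima are -14 and -1, so Firm A's maximin is -1; column maxima are 13 and 5, so Firm B's minimax is 5. These differ, so the equilibrium is in mixed strategies.
Let Firm A play low price with probability p. Firm B is indifferent when 13p − (1−p) = −14p + 5(1−p), giving p = 2/11.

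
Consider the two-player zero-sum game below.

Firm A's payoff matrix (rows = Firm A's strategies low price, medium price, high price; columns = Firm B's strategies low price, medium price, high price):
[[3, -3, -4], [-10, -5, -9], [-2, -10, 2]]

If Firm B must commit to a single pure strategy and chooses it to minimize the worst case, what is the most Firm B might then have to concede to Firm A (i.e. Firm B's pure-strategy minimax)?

-3

The worst case (largest entry) in each column is low price: 3, medium price: -3, high price: 2.
The best (smallest) of these is -3.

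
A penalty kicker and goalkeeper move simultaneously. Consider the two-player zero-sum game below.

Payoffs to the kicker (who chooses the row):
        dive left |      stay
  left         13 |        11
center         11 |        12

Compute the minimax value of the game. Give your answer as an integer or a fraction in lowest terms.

35/3

Row minima are 11 and 11, so the kicker's maximin is 11; column maxima are 13 and 12, so the goalkeeper's minimax is 12. These differ, so the equilibrium is in mixed strategies.
Let the kicker play left with probability p. The goalkeeper is indifferent when 13p + 11(1−p) = 11p + 12(1−p), giving p = 1/3.
Let the goalkeeper play dive left with probability q. The kicker is indifferent when 13q + 11(1−q) = 11q + 12(1−q), giving q = 1/3.
The value is 13·(1/3) + (11)·(2/3) = 35/3.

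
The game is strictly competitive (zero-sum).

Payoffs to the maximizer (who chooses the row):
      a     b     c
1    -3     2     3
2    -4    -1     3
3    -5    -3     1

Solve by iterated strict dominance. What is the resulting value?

-3

Row 3 is strictly dominated by row 1 (-3>-5, 2>-3, 3>1); eliminate 3.
Column b is strictly dominated by a for the minimizer (-3<2, -4<-1); eliminate b.
Column c is strictly dominated by a for the minimizer (-3<3, -4<3); eliminate c.
Row 2 is strictly dominated by row 1 (-3>-4); eliminate 2.
Only (1, a) remains, with payoff -3.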